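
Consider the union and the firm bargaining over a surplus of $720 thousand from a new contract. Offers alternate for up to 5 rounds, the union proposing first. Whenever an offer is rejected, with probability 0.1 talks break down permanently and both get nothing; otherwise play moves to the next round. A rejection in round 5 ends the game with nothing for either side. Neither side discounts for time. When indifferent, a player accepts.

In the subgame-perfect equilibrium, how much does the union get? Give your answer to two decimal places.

Round 5 (the union proposes): the firm will accept anything ≥ 0, so the union offers 0 and keeps 720.
Round 4 (the firm proposes): rejecting gives the union an expected 0.9 × 720 = 648. The firm offers 648 and keeps 720 − 648 = 72.
Round 3 (the union proposes): rejecting gives the firm an expected 0.9 × 72 = 64.8; the union offers that and keeps 655.2.
Round 2 (the firm proposes): rejecting gives the union an expected 0.9 × 655.2 = 589.68; the firm offers that and keeps 130.32.
Round 1 (the union proposes): rejecting gives the firm an expected 0.9 × 130.32 = 117.288. The union offers 117.288 and keeps 720 − 117.288 = 602.712.

602.71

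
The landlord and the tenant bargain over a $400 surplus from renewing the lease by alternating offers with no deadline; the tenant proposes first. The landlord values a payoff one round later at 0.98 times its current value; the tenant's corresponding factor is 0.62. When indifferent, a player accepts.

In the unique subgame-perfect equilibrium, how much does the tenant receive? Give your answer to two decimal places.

Let x be the tenant's share when the tenant proposes and y be the landlord's share when the landlord proposes.
The landlord accepts iff offered ≥ 0.98·y, so x = 400 − 0.98y. Symmetrically y = 400 − 0.62x.
Substituting: x = 400 − 0.98(400 − 0.62x), giving x(1 − 0.62·0.98) = 400(1 − 0.98).
So x = 400 × 0.02 / 0.3924 ≈ 20.3874, and the landlord receives 400 − x ≈ 379.6126.

20.39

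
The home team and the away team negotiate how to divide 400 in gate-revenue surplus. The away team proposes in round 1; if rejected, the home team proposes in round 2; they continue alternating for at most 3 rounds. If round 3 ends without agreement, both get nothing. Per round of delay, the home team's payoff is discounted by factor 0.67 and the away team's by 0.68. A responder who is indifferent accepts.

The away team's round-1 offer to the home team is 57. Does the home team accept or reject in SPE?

Reject

Round 3 (the away team proposes): the home team will accept anything ≥ 0, so the away team offers 0 and keeps 400.
Round 2 (the home team proposes): the away team can get 400 next round, worth 0.68 × 400 = 272 now, so the home team offers 272, keeping 128.
So by rejecting in round 1, the home team gets 128 next round, worth 0.67 × 128 = 85.76 now.
Offer 57 < 85.76, so the home team rejects.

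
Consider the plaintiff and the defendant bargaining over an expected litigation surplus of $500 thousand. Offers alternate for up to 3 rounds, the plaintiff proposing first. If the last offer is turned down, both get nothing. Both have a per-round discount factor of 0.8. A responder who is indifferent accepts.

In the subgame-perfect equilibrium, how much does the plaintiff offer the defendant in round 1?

Round 3 (the plaintiff proposes): the defendant will accept anything ≥ 0, so the plaintiff offers 0 and keeps 500.
Round 2 (the defendant proposes): the plaintiff can get 500 next round, worth 0.8 × 500 = 400 now; the defendant offers that and keeps 100.
Round 1 (the plaintiff proposes): the defendant can get 100 next round, worth 0.8 × 100 = 80 now; the plaintiff offers that and keeps 420.

80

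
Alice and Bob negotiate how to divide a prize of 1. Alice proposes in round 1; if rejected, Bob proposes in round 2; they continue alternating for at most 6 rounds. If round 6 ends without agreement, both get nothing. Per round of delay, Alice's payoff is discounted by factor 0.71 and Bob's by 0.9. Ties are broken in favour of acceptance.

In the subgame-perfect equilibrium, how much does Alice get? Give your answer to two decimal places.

0.20

Round 6 (Bob proposes): Alice will accept anything ≥ 0, so Bob offers 0 and keeps 1.
Round 5 (Alice proposes): Bob can get 1 next round, worth 0.9 × 1 = 0.9 now; Alice offers that and keeps 0.1.
Round 4 (Bob proposes): Alice can get 0.1 next round, worth 0.71 × 0.1 = 0.071 now; Bob offers that and keeps 0.929.
Round 3 (Alice proposes): Bob can get 0.929 next round, worth 0.9 × 0.929 = 0.8361 now, so Alice offers 0.8361, keeping 0.1639.
Round 2 (Bob proposes): Alice can get 0.1639 next round, worth 0.71 × 0.1639 = 0.116369 now, so Bob offers 0.116369, keeping 0.883631.
Round 1 (Alice proposes): Bob can get 0.883631 next round, worth 0.9 × 0.883631 = 0.7952679 now, so Alice offers 0.7952679, keeping 0.2047321.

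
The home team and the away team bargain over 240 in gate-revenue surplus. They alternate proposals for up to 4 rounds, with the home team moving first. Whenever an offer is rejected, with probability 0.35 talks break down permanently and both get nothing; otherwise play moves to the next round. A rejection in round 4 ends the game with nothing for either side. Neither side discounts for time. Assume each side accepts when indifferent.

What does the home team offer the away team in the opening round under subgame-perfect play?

Round 4 (the away team proposes): the home team will accept anything ≥ 0, so the away team offers 0 and keeps 240.
Round 3 (the home team proposes): rejecting gives the away team an expected 0.65 × 240 = 156. The home team offers 156 and keeps 240 − 156 = 84.
Round 2 (the away team proposes): rejecting gives the home team an expected 0.65 × 84 = 54.6. The away team offers 54.6 and keeps 240 − 54.6 = 185.4.
Round 1 (the home team proposes): rejecting gives the away team an expected 0.65 × 185.4 = 120.51. The home team offers 120.51 and keeps 240 − 120.51 = 119.49.

120.51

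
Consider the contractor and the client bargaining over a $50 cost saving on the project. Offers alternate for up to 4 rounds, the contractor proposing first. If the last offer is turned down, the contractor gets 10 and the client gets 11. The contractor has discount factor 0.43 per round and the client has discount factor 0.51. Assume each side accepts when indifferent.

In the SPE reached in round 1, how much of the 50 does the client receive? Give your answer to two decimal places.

Solve by backward induction from round 4.
Round 4 (the client proposes): the contractor gets 10 if talks fail, so the client offers 10 and keeps 40.
Round 3 (the contractor proposes): the client can get 40 next round, worth 0.51 × 40 = 20.4 now. The contractor offers 20.4 and keeps 50 − 20.4 = 29.6.
Round 2 (the client proposes): the contractor can get 29.6 next round, worth 0.43 × 29.6 = 12.728 now, so the client offers 12.728, keeping 37.272.
Round 1 (the contractor proposes): the client can get 37.272 next round, worth 0.51 × 37.272 = 19.00872 now, so the contractor offers 19.00872, keeping 30.99128.

19.01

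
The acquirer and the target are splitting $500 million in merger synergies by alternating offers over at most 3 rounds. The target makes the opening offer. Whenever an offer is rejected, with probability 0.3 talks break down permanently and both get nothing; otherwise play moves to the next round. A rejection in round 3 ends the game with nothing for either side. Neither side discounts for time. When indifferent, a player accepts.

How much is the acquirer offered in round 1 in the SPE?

105

By backward induction:
Round 3 (the target proposes): rejection yields 0 for the acquirer; the target offers 0 and keeps 500.
Round 2 (the acquirer proposes): rejecting gives the target an expected 0.7 × 500 = 350. The acquirer offers 350 and keeps 500 − 350 = 150.
Round 1 (the target proposes): rejecting gives the acquirer an expected 0.7 × 150 = 105. The target offers 105 and keeps 500 − 105 = 395.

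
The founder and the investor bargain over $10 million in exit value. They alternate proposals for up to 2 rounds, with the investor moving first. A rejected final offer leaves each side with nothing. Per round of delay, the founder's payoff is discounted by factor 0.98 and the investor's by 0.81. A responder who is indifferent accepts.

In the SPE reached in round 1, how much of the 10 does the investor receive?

Round 2 (the founder proposes): the investor will accept anything ≥ 0, so the founder offers 0 and keeps 10.
Round 1 (the investor proposes): the founder can get 10 next round, worth 0.98 × 10 = 9.8 now; the investor offers that and keeps 0.2.

0.2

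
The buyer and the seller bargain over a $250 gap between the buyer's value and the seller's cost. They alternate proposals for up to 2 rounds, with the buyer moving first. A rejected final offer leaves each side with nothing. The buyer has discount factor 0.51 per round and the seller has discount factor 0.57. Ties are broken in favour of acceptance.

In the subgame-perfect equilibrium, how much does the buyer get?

Round 2 (the seller proposes): rejection yields 0 for the buyer; the seller offers 0 and keeps 250.
Round 1 (the buyer proposes): the seller can get 250 next round, worth 0.57 × 250 = 142.5 now; the buyer offers that and keeps 107.5.

107.5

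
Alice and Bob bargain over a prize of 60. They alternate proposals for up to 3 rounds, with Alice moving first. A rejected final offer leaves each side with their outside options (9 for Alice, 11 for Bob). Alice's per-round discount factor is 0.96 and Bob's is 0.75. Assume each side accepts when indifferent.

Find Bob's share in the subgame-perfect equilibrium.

Round 3 (Alice proposes): Bob gets 11 if talks fail, so Alice offers 11 and keeps 49.
Round 2 (Bob proposes): Alice can get 49 next round, worth 0.96 × 49 = 47.04 now, so Bob offers 47.04, keeping 12.96.
Round 1 (Alice proposes): Bob can get 12.96 next round, worth 0.75 × 12.96 = 9.72 now, so Alice offers 9.72, keeping 50.28.

9.72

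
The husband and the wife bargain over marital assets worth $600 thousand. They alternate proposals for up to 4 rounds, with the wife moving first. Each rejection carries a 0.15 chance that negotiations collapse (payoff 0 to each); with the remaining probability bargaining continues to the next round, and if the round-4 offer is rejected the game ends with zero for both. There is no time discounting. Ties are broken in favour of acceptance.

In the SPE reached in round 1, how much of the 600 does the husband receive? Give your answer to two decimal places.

444.98

Round 4 (the husband proposes): the wife will accept anything ≥ 0, so the husband offers 0 and keeps 600.
Round 3 (the wife proposes): rejecting gives the husband an expected 0.85 × 600 = 510. The wife offers 510 and keeps 600 − 510 = 90.
Round 2 (the husband proposes): rejecting gives the wife an expected 0.85 × 90 = 76.5; the husband offers that and keeps 523.5.
Round 1 (the wife proposes): rejecting gives the husband an expected 0.85 × 523.5 = 444.975. The wife offers 444.975 and keeps 600 − 444.975 = 155.025.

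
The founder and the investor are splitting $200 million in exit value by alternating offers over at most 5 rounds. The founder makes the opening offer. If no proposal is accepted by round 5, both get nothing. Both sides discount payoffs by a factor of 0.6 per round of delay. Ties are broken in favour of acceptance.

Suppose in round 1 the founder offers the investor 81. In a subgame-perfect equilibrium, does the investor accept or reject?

Work out the investor's continuation value if the offer is rejected.
Round 5 (the founder proposes): rejection yields 0 for the investor; the founder offers 0 and keeps 200.
Round 4 (the investor proposes): the founder can get 200 next round, worth 0.6 × 200 = 120 now. The investor offers 120 and keeps 200 − 120 = 80.
Round 3 (the founder proposes): the investor can get 80 next round, worth 0.6 × 80 = 48 now; the founder offers that and keeps 152.
Round 2 (the investor proposes): the founder can get 152 next round, worth 0.6 × 152 = 91.2 now, so the investor offers 91.2, keeping 108.8.
So by rejecting in round 1, the investor gets 108.8 next round, worth 0.6 × 108.8 = 65.28 now.
Offer 81 ≥ 65.28, so the investor accepts.

Accept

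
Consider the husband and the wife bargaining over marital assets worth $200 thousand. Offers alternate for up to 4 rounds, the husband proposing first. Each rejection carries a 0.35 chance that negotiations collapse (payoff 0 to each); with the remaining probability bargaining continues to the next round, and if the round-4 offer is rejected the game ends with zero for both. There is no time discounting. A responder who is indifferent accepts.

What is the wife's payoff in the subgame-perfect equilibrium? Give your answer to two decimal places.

100.43

Round 4 (the wife proposes): the husband will accept anything ≥ 0, so the wife offers 0 and keeps 200.
Round 3 (the husband proposes): rejecting gives the wife an expected 0.65 × 200 = 130; the husband offers that and keeps 70.
Round 2 (the wife proposes): rejecting gives the husband an expected 0.65 × 70 = 45.5; the wife offers that and keeps 154.5.
Round 1 (the husband proposes): rejecting gives the wife an expected 0.65 × 154.5 = 100.425. The husband offers 100.425 and keeps 200 − 100.425 = 99.575.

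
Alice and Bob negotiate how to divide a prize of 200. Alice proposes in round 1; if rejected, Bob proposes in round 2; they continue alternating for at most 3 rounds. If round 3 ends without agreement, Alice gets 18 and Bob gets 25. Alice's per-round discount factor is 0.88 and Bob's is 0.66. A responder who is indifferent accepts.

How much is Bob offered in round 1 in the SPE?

30.36

By backward induction:
Round 3 (Alice proposes): Bob gets 25 if talks fail, so Alice offers 25 and keeps 175.
Round 2 (Bob proposes): Alice can get 175 next round, worth 0.88 × 175 = 154 now. Bob offers 154 and keeps 200 − 154 = 46.
Round 1 (Alice proposes): Bob can get 46 next round, worth 0.66 × 46 = 30.36 now, so Alice offers 30.36, keeping 169.64.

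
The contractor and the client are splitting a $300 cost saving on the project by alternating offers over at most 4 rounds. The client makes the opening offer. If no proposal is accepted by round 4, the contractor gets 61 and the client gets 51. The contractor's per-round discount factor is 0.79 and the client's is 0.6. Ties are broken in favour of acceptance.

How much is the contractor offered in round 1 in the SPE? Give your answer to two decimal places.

Work backward from the last round.
Round 4 (the contractor proposes): the client gets 51 if talks fail, so the contractor offers 51 and keeps 249.
Round 3 (the client proposes): the contractor can get 249 next round, worth 0.79 × 249 = 196.71 now, so the client offers 196.71, keeping 103.29.
Round 2 (the contractor proposes): the client can get 103.29 next round, worth 0.6 × 103.29 = 61.974 now; the contractor offers that and keeps 238.026.
Round 1 (the client proposes): the contractor can get 238.026 next round, worth 0.79 × 238.026 = 188.04054 now. The client offers 188.04054 and keeps 300 − 188.04054 = 111.95946.

188.04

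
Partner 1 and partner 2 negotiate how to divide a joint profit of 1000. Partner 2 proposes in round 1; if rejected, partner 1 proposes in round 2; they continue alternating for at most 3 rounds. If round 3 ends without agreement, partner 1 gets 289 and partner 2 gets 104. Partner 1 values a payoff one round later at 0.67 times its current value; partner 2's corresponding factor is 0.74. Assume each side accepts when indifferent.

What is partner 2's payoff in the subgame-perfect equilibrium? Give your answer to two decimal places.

682.51

By backward induction:
Round 3 (partner 2 proposes): partner 1 gets 289 if talks fail, so partner 2 offers 289 and keeps 711.
Round 2 (partner 1 proposes): partner 2 can get 711 next round, worth 0.74 × 711 = 526.14 now, so partner 1 offers 526.14, keeping 473.86.
Round 1 (partner 2 proposes): partner 1 can get 473.86 next round, worth 0.67 × 473.86 = 317.4862 now. Partner 2 offers 317.4862 and keeps 1000 − 317.4862 = 682.5138.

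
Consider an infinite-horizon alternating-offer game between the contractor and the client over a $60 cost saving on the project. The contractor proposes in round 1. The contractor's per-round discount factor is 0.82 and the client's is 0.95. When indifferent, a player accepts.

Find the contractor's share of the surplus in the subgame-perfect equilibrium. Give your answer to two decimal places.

13.57

When the contractor proposes, the client accepts any offer worth at least 0.95 times what the client would get by proposing next round; and vice versa.
This gives x = 60 − 0.95y and y = 60 − 0.82x, where x and y are each side's share when it proposes.
Hence (1 − 0.95·0.82)x = 60(1 − 0.95), i.e. 0.221·x = 3.
x ≈ 13.5747; the client's share is 60 − x ≈ 46.4253.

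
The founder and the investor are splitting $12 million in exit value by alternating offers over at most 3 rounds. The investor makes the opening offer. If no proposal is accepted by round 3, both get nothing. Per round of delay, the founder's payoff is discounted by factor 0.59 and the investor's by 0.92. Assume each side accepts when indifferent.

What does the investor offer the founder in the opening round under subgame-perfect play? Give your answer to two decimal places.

Round 3 (the investor proposes): rejection yields 0 for the founder; the investor offers 0 and keeps 12.
Round 2 (the founder proposes): the investor can get 12 next round, worth 0.92 × 12 = 11.04 now; the founder offers that and keeps 0.96.
Round 1 (the investor proposes): the founder can get 0.96 next round, worth 0.59 × 0.96 = 0.5664 now; the investor offers that and keeps 11.4336.

0.57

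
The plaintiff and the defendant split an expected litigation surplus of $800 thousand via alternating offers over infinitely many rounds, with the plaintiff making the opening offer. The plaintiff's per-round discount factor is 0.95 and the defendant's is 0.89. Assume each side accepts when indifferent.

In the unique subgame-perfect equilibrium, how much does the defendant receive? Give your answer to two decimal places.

Let x be the plaintiff's share when the plaintiff proposes and y be the defendant's share when the defendant proposes.
The defendant accepts iff offered ≥ 0.89·y, so x = 800 − 0.89y. Symmetrically y = 800 − 0.95x.
Substituting: x = 800 − 0.89(800 − 0.95x), giving x(1 − 0.95·0.89) = 800(1 − 0.89).
So x = 800 × 0.11 / 0.1545 ≈ 569.5793, and the defendant receives 800 − x ≈ 230.4207.

230.42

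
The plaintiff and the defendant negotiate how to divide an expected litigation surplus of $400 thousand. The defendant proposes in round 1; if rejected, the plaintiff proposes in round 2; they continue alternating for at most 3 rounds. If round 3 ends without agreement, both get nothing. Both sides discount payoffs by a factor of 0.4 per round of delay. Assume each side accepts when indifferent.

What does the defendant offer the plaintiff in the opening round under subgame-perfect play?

96

Work backward from the last round.
Round 3 (the defendant proposes): rejection yields 0 for the plaintiff; the defendant offers 0 and keeps 400.
Round 2 (the plaintiff proposes): the defendant can get 400 next round, worth 0.4 × 400 = 160 now. The plaintiff offers 160 and keeps 400 − 160 = 240.
Round 1 (the defendant proposes): the plaintiff can get 240 next round, worth 0.4 × 240 = 96 now; the defendant offers that and keeps 304.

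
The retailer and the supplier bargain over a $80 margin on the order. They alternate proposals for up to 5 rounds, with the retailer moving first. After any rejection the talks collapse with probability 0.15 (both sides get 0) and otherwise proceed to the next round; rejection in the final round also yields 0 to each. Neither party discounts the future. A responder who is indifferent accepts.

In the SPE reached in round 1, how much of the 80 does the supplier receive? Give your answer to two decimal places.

17.57

By backward induction:
Round 5 (the retailer proposes): the supplier will accept anything ≥ 0, so the retailer offers 0 and keeps 80.
Round 4 (the supplier proposes): rejecting gives the retailer an expected 0.85 × 80 = 68; the supplier offers that and keeps 12.
Round 3 (the retailer proposes): rejecting gives the supplier an expected 0.85 × 12 = 10.2, so the retailer offers 10.2, keeping 69.8.
Round 2 (the supplier proposes): rejecting gives the retailer an expected 0.85 × 69.8 = 59.33, so the supplier offers 59.33, keeping 20.67.
Round 1 (the retailer proposes): rejecting gives the supplier an expected 0.85 × 20.67 = 17.5695; the retailer offers that and keeps 62.4305.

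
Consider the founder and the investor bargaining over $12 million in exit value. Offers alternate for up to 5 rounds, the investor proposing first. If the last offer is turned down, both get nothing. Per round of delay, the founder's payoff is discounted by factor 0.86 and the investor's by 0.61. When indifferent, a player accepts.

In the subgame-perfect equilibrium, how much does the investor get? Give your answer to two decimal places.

By backward induction:
Round 5 (the investor proposes): rejection yields 0 for the founder; the investor offers 0 and keeps 12.
Round 4 (the founder proposes): the investor can get 12 next round, worth 0.61 × 12 = 7.32 now; the founder offers that and keeps 4.68.
Round 3 (the investor proposes): the founder can get 4.68 next round, worth 0.86 × 4.68 = 4.0248 now; the investor offers that and keeps 7.9752.
Round 2 (the founder proposes): the investor can get 7.9752 next round, worth 0.61 × 7.9752 = 4.864872 now. The founder offers 4.864872 and keeps 12 − 4.864872 = 7.135128.
Round 1 (the investor proposes): the founder can get 7.135128 next round, worth 0.86 × 7.135128 = 6.13621008 now, so the investor offers 6.13621008, keeping 5.86378992.

5.86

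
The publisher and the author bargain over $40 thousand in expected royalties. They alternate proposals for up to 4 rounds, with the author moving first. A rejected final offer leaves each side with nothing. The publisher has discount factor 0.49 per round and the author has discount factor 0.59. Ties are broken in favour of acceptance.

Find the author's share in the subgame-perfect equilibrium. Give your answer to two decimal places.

Round 4 (the publisher proposes): rejection yields 0 for the author; the publisher offers 0 and keeps 40.
Round 3 (the author proposes): the publisher can get 40 next round, worth 0.49 × 40 = 19.6 now. The author offers 19.6 and keeps 40 − 19.6 = 20.4.
Round 2 (the publisher proposes): the author can get 20.4 next round, worth 0.59 × 20.4 = 12.036 now, so the publisher offers 12.036, keeping 27.964.
Round 1 (the author proposes): the publisher can get 27.964 next round, worth 0.49 × 27.964 = 13.70236 now, so the author offers 13.70236, keeping 26.29764.

26.30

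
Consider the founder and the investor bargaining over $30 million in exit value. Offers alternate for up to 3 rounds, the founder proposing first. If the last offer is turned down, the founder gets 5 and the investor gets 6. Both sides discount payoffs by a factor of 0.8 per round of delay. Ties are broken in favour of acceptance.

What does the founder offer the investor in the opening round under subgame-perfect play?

Round 3 (the founder proposes): the investor gets 6 if talks fail, so the founder offers 6 and keeps 24.
Round 2 (the investor proposes): the founder can get 24 next round, worth 0.8 × 24 = 19.2 now; the investor offers that and keeps 10.8.
Round 1 (the founder proposes): the investor can get 10.8 next round, worth 0.8 × 10.8 = 8.64 now; the founder offers that and keeps 21.36.

8.64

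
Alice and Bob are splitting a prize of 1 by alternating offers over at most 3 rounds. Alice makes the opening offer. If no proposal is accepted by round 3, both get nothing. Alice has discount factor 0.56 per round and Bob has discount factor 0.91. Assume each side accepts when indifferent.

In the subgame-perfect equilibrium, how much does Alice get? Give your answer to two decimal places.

Round 3 (Alice proposes): rejection yields 0 for Bob; Alice offers 0 and keeps 1.
Round 2 (Bob proposes): Alice can get 1 next round, worth 0.56 × 1 = 0.56 now. Bob offers 0.56 and keeps 1 − 0.56 = 0.44.
Round 1 (Alice proposes): Bob can get 0.44 next round, worth 0.91 × 0.44 = 0.4004 now, so Alice offers 0.4004, keeping 0.5996.

0.60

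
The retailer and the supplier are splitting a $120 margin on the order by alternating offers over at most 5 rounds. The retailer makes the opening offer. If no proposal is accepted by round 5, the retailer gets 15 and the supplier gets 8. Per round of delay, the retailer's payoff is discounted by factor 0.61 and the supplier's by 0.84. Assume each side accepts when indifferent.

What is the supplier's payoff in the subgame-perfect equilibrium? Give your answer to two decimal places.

Round 5 (the retailer proposes): the supplier gets 8 if talks fail, so the retailer offers 8 and keeps 112.
Round 4 (the supplier proposes): the retailer can get 112 next round, worth 0.61 × 112 = 68.32 now, so the supplier offers 68.32, keeping 51.68.
Round 3 (the retailer proposes): the supplier can get 51.68 next round, worth 0.84 × 51.68 = 43.4112 now; the retailer offers that and keeps 76.5888.
Round 2 (the supplier proposes): the retailer can get 76.5888 next round, worth 0.61 × 76.5888 = 46.719168 now. The supplier offers 46.719168 and keeps 120 − 46.719168 = 73.280832.
Round 1 (the retailer proposes): the supplier can get 73.280832 next round, worth 0.84 × 73.280832 = 61.55589888 now. The retailer offers 61.55589888 and keeps 120 − 61.55589888 = 58.44410112.

61.56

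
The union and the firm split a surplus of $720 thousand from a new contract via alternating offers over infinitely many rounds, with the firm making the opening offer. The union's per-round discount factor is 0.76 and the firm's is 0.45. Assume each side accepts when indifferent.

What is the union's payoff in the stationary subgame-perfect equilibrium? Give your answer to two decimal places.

When the firm proposes, the union accepts any offer worth at least 0.76 times what the union would get by proposing next round; and vice versa.
This gives x = 720 − 0.76y and y = 720 − 0.45x, where x and y are each side's share when it proposes.
Hence (1 − 0.76·0.45)x = 720(1 − 0.76), i.e. 0.658·x = 172.8.
x ≈ 262.6140; the union's share is 720 − x ≈ 457.3860.

457.39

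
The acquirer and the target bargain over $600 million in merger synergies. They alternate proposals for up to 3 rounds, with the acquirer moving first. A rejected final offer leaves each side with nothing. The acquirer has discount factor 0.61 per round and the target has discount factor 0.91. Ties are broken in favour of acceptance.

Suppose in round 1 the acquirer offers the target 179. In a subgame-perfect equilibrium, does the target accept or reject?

Reject

Round 3 (the acquirer proposes): the target will accept anything ≥ 0, so the acquirer offers 0 and keeps 600.
Round 2 (the target proposes): the acquirer can get 600 next round, worth 0.61 × 600 = 366 now, so the target offers 366, keeping 234.
So by rejecting in round 1, the target gets 234 next round, worth 0.91 × 234 = 212.94 now.
Offer 179 < 212.94, so the target rejects.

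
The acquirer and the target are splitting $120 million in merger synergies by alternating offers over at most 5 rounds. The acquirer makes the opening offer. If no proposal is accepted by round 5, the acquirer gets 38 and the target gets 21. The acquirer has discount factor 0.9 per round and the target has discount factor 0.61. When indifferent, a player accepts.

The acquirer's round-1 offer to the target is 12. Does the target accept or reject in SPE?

Reject

Work out the target's continuation value if the offer is rejected.
Round 5 (the acquirer proposes): the target gets 21 if talks fail, so the acquirer offers 21 and keeps 99.
Round 4 (the target proposes): the acquirer can get 99 next round, worth 0.9 × 99 = 89.1 now, so the target offers 89.1, keeping 30.9.
Round 3 (the acquirer proposes): the target can get 30.9 next round, worth 0.61 × 30.9 = 18.849 now; the acquirer offers that and keeps 101.151.
Round 2 (the target proposes): the acquirer can get 101.151 next round, worth 0.9 × 101.151 = 91.0359 now, so the target offers 91.0359, keeping 28.9641.
So by rejecting in round 1, the target gets 28.9641 next round, worth 0.61 × 28.9641 = 17.668101 now.
Offer 12 < 17.668101, so the target rejects.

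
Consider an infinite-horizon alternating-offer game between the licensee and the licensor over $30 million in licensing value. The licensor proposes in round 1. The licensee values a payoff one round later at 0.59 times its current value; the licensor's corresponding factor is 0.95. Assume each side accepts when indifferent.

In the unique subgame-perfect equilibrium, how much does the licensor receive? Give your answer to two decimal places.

Let x be the licensor's share when the licensor proposes and y be the licensee's share when the licensee proposes.
The licensee accepts iff offered ≥ 0.59·y, so x = 30 − 0.59y. Symmetrically y = 30 − 0.95x.
Substituting: x = 30 − 0.59(30 − 0.95x), giving x(1 − 0.95·0.59) = 30(1 − 0.59).
So x = 30 × 0.41 / 0.4395 ≈ 27.9863, and the licensee receives 30 − x ≈ 2.0137.

27.99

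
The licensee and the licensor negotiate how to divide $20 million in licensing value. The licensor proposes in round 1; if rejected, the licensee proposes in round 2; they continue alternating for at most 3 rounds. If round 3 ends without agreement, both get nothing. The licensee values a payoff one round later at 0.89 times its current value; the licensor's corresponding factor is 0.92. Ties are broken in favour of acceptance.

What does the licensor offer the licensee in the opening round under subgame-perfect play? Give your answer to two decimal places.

1.42

By backward induction:
Round 3 (the licensor proposes): rejection yields 0 for the licensee; the licensor offers 0 and keeps 20.
Round 2 (the licensee proposes): the licensor can get 20 next round, worth 0.92 × 20 = 18.4 now, so the licensee offers 18.4, keeping 1.6.
Round 1 (the licensor proposes): the licensee can get 1.6 next round, worth 0.89 × 1.6 = 1.424 now, so the licensor offers 1.424, keeping 18.576.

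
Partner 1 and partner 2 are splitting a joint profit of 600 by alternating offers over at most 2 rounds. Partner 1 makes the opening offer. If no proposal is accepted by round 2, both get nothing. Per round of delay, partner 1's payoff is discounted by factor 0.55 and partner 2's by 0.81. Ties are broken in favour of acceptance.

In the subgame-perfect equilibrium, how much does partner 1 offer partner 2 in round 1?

By backward induction:
Round 2 (partner 2 proposes): partner 1 will accept anything ≥ 0, so partner 2 offers 0 and keeps 600.
Round 1 (partner 1 proposes): partner 2 can get 600 next round, worth 0.81 × 600 = 486 now, so partner 1 offers 486, keeping 114.

486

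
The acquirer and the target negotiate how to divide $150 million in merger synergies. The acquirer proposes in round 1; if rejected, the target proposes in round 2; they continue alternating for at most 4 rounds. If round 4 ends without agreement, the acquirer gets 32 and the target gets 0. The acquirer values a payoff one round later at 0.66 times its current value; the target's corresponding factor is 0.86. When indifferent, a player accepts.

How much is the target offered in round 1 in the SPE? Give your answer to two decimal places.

101.46

Round 4 (the target proposes): the acquirer gets 32 if talks fail, so the target offers 32 and keeps 118.
Round 3 (the acquirer proposes): the target can get 118 next round, worth 0.86 × 118 = 101.48 now; the acquirer offers that and keeps 48.52.
Round 2 (the target proposes): the acquirer can get 48.52 next round, worth 0.66 × 48.52 = 32.0232 now. The target offers 32.0232 and keeps 150 − 32.0232 = 117.9768.
Round 1 (the acquirer proposes): the target can get 117.9768 next round, worth 0.86 × 117.9768 = 101.460048 now. The acquirer offers 101.460048 and keeps 150 − 101.460048 = 48.539952.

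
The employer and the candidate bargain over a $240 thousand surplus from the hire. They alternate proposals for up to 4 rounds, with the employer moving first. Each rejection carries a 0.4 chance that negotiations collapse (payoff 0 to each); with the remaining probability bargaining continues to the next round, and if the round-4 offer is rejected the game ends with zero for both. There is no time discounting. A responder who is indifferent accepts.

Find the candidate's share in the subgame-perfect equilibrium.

By backward induction:
Round 4 (the candidate proposes): the employer will accept anything ≥ 0, so the candidate offers 0 and keeps 240.
Round 3 (the employer proposes): rejecting gives the candidate an expected 0.6 × 240 = 144, so the employer offers 144, keeping 96.
Round 2 (the candidate proposes): rejecting gives the employer an expected 0.6 × 96 = 57.6. The candidate offers 57.6 and keeps 240 − 57.6 = 182.4.
Round 1 (the employer proposes): rejecting gives the candidate an expected 0.6 × 182.4 = 109.44, so the employer offers 109.44, keeping 130.56.

109.44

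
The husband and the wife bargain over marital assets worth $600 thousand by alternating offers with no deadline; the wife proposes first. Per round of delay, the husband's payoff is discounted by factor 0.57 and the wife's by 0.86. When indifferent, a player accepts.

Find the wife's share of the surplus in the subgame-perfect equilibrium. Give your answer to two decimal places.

Let x be the wife's share when the wife proposes and y be the husband's share when the husband proposes.
The husband accepts iff offered ≥ 0.57·y, so x = 600 − 0.57y. Symmetrically y = 600 − 0.86x.
Substituting: x = 600 − 0.57(600 − 0.86x), giving x(1 − 0.86·0.57) = 600(1 − 0.57).
So x = 600 × 0.43 / 0.5098 ≈ 506.0808, and the husband receives 600 − x ≈ 93.9192.

506.08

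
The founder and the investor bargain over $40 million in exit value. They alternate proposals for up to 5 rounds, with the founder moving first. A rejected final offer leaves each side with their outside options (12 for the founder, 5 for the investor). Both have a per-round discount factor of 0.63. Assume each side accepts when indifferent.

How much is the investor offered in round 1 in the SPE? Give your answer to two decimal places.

13.81

Round 5 (the founder proposes): the investor gets 5 if talks fail, so the founder offers 5 and keeps 35.
Round 4 (the investor proposes): the founder can get 35 next round, worth 0.63 × 35 = 22.05 now, so the investor offers 22.05, keeping 17.95.
Round 3 (the founder proposes): the investor can get 17.95 next round, worth 0.63 × 17.95 = 11.3085 now; the founder offers that and keeps 28.6915.
Round 2 (the investor proposes): the founder can get 28.6915 next round, worth 0.63 × 28.6915 = 18.075645 now; the investor offers that and keeps 21.924355.
Round 1 (the founder proposes): the investor can get 21.924355 next round, worth 0.63 × 21.924355 = 13.81234365 now; the founder offers that and keeps 26.18765635.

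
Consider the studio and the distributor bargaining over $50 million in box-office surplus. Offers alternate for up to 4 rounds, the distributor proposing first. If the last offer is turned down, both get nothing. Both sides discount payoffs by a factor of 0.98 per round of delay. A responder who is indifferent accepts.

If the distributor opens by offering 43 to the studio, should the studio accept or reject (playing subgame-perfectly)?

Work out the studio's continuation value if the offer is rejected.
Round 4 (the studio proposes): the distributor will accept anything ≥ 0, so the studio offers 0 and keeps 50.
Round 3 (the distributor proposes): the studio can get 50 next round, worth 0.98 × 50 = 49 now, so the distributor offers 49, keeping 1.
Round 2 (the studio proposes): the distributor can get 1 next round, worth 0.98 × 1 = 0.98 now, so the studio offers 0.98, keeping 49.02.
So by rejecting in round 1, the studio gets 49.02 next round, worth 0.98 × 49.02 = 48.0396 now.
Offer 43 < 48.0396, so the studio rejects.

Reject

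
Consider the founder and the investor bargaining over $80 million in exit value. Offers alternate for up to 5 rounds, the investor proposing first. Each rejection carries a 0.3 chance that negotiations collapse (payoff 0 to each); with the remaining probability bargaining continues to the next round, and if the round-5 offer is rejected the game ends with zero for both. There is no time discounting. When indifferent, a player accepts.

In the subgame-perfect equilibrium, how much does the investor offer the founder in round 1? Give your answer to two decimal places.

25.03

Round 5 (the investor proposes): the founder will accept anything ≥ 0, so the investor offers 0 and keeps 80.
Round 4 (the founder proposes): rejecting gives the investor an expected 0.7 × 80 = 56, so the founder offers 56, keeping 24.
Round 3 (the investor proposes): rejecting gives the founder an expected 0.7 × 24 = 16.8. The investor offers 16.8 and keeps 80 − 16.8 = 63.2.
Round 2 (the founder proposes): rejecting gives the investor an expected 0.7 × 63.2 = 44.24; the founder offers that and keeps 35.76.
Round 1 (the investor proposes): rejecting gives the founder an expected 0.7 × 35.76 = 25.032; the investor offers that and keeps 54.968.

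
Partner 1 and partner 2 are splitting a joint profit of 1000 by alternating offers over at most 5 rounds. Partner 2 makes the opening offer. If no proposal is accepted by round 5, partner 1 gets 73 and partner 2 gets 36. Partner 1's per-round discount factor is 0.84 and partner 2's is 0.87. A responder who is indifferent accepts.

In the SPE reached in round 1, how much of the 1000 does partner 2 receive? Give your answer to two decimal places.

772.01

Round 5 (partner 2 proposes): partner 1 gets 73 if talks fail, so partner 2 offers 73 and keeps 927.
Round 4 (partner 1 proposes): partner 2 can get 927 next round, worth 0.87 × 927 = 806.49 now; partner 1 offers that and keeps 193.51.
Round 3 (partner 2 proposes): partner 1 can get 193.51 next round, worth 0.84 × 193.51 = 162.5484 now, so partner 2 offers 162.5484, keeping 837.4516.
Round 2 (partner 1 proposes): partner 2 can get 837.4516 next round, worth 0.87 × 837.4516 = 728.582892 now; partner 1 offers that and keeps 271.417108.
Round 1 (partner 2 proposes): partner 1 can get 271.417108 next round, worth 0.84 × 271.417108 = 227.99037072 now; partner 2 offers that and keeps 772.00962928.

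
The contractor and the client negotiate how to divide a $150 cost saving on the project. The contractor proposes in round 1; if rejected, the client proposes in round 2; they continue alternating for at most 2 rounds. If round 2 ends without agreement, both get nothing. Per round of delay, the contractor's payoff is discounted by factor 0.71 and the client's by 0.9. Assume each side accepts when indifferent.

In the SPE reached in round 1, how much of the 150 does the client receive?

Work backward from the last round.
Round 2 (the client proposes): the contractor will accept anything ≥ 0, so the client offers 0 and keeps 150.
Round 1 (the contractor proposes): the client can get 150 next round, worth 0.9 × 150 = 135 now, so the contractor offers 135, keeping 15.

135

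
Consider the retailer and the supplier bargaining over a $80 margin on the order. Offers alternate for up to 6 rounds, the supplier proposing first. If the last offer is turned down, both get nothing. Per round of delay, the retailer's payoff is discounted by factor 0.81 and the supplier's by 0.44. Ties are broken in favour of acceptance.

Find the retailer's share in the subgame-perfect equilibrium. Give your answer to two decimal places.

57.45

Solve by backward induction from round 6.
Round 6 (the retailer proposes): the supplier will accept anything ≥ 0, so the retailer offers 0 and keeps 80.
Round 5 (the supplier proposes): the retailer can get 80 next round, worth 0.81 × 80 = 64.8 now, so the supplier offers 64.8, keeping 15.2.
Round 4 (the retailer proposes): the supplier can get 15.2 next round, worth 0.44 × 15.2 = 6.688 now, so the retailer offers 6.688, keeping 73.312.
Round 3 (the supplier proposes): the retailer can get 73.312 next round, worth 0.81 × 73.312 = 59.38272 now, so the supplier offers 59.38272, keeping 20.61728.
Round 2 (the retailer proposes): the supplier can get 20.61728 next round, worth 0.44 × 20.61728 = 9.0716032 now, so the retailer offers 9.0716032, keeping 70.9283968.
Round 1 (the supplier proposes): the retailer can get 70.9283968 next round, worth 0.81 × 70.9283968 = 57.452001408 now. The supplier offers 57.452001408 and keeps 80 − 57.452001408 = 22.547998592.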